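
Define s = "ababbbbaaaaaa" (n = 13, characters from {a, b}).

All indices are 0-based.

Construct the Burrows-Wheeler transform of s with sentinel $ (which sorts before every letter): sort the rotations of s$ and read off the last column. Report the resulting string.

aaaaaab$bbabba

rank  rotation        last
    0  $ababbbbaaaaaa  a
    1  a$ababbbbaaaaa  a
    2  aa$ababbbbaaaa  a
    3  aaa$ababbbbaaa  a
    4  aaaa$ababbbbaa  a
    5  aaaaa$ababbbba  a
    6  aaaaaa$ababbbb  b
    7  ababbbbaaaaaa$  $
    8  abbbbaaaaaa$ab  b
    9  baaaaaa$ababbb  b
   10  babbbbaaaaaa$a  a
   11  bbaaaaaa$ababb  b
   12  bbbaaaaaa$abab  b
   13  bbbbaaaaaa$aba  a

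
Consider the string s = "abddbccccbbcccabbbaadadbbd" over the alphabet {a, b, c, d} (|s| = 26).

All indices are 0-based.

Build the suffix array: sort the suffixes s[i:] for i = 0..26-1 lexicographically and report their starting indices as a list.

sorted suffixes:
  #0 SA[0]=18  'aadadbbd'
  #1 SA[1]=14  'abbbaadadbbd'
  #2 SA[2]=0  'abddbccccbbcccabbbaadadbbd'
  #3 SA[3]=19  'adadbbd'
  #4 SA[4]=21  'adbbd'
  #5 SA[5]=17  'baadadbbd'
  #6 SA[6]=16  'bbaadadbbd'
  #7 SA[7]=15  'bbbaadadbbd'
  #8 SA[8]=9  'bbcccabbbaadadbbd'
  #9 SA[9]=23  'bbd'
  #10 SA[10]=10  'bcccabbbaadadbbd'
  #11 SA[11]=4  'bccccbbcccabbbaadadbbd'
  #12 SA[12]=24  'bd'
  #13 SA[13]=1  'bddbccccbbcccabbbaadadbbd'
  #14 SA[14]=13  'cabbbaadadbbd'
  #15 SA[15]=8  'cbbcccabbbaadadbbd'
  #16 SA[16]=12  'ccabbbaadadbbd'
  #17 SA[17]=7  'ccbbcccabbbaadadbbd'
  #18 SA[18]=11  'cccabbbaadadbbd'
  #19 SA[19]=6  'cccbbcccabbbaadadbbd'
  #20 SA[20]=5  'ccccbbcccabbbaadadbbd'
  #21 SA[21]=25  'd'
  #22 SA[22]=20  'dadbbd'
  #23 SA[23]=22  'dbbd'
  #24 SA[24]=3  'dbccccbbcccabbbaadadbbd'
  #25 SA[25]=2  'ddbccccbbcccabbbaadadbbd'

[18, 14, 0, 19, 21, 17, 16, 15, 9, 23, 10, 4, 24, 1, 13, 8, 12, 7, 11, 6, 5, 25, 20, 22, 3, 2]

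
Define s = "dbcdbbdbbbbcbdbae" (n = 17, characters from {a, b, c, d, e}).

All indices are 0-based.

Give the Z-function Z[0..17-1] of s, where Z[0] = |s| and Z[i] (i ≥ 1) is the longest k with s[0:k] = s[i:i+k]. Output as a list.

[17, 0, 0, 2, 0, 0, 2, 0, 0, 0, 0, 0, 0, 2, 0, 0, 0]

Z[0]=17
i=1: outside box; Z[1]=0
i=2: outside box; Z[2]=0
i=3: outside box; Z[3]=2 grow→box=[3,5)
i=4: min(r-i=1, Z[1]=0)=0; Z[4]=0
i=5: outside box; Z[5]=0
i=6: outside box; Z[6]=2 grow→box=[6,8)
i=7: min(r-i=1, Z[1]=0)=0; Z[7]=0
i=8: outside box; Z[8]=0
i=9: outside box; Z[9]=0
i=10: outside box; Z[10]=0
i=11: outside box; Z[11]=0
i=12: outside box; Z[12]=0
i=13: outside box; Z[13]=2 grow→box=[13,15)
i=14: min(r-i=1, Z[1]=0)=0; Z[14]=0
i=15: outside box; Z[15]=0
i=16: outside box; Z[16]=0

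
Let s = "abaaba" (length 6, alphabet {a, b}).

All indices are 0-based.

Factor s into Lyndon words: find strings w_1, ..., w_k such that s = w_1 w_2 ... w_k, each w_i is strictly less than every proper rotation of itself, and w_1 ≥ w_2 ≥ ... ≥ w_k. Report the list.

["ab", "aab", "a"]

emit factor 1: 'ab' (i=0, period=2)
emit factor 2: 'aab' (i=2, period=3)
emit factor 3: 'a' (i=5, period=1)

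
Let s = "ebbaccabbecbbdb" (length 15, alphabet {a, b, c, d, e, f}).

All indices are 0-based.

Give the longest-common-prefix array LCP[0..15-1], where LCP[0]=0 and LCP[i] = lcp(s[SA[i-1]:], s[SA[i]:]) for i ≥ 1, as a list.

rank | idx | suffix
   0 |   6 | abbecbbdb
   1 |   3 | accabbecbbdb
   2 |  14 | b
   3 |   2 | baccabbecbbdb
   4 |   1 | bbaccabbecbbdb
   5 |  11 | bbdb
   6 |   7 | bbecbbdb
   7 |  12 | bdb
   8 |   8 | becbbdb
   9 |   5 | cabbecbbdb
  10 |  10 | cbbdb
  11 |   4 | ccabbecbbdb
  12 |  13 | db
  13 |   0 | ebbaccabbecbbdb
  14 |   9 | ecbbdb

SA = [6, 3, 14, 2, 1, 11, 7, 12, 8, 5, 10, 4, 13, 0, 9]
rank  pair      lcp
   1  s[6:],s[3:]  1  'a'
   2  s[3:],s[14:]  0  ''
   3  s[14:],s[2:]  1  'b'
   4  s[2:],s[1:]  1  'b'
   5  s[1:],s[11:]  2  'bb'
   6  s[11:],s[7:]  2  'bb'
   7  s[7:],s[12:]  1  'b'
   8  s[12:],s[8:]  1  'b'
   9  s[8:],s[5:]  0  ''
  10  s[5:],s[10:]  1  'c'
  11  s[10:],s[4:]  1  'c'
  12  s[4:],s[13:]  0  ''
  13  s[13:],s[0:]  0  ''
  14  s[0:],s[9:]  1  'e'

[0, 1, 0, 1, 1, 2, 2, 1, 1, 0, 1, 1, 0, 0, 1]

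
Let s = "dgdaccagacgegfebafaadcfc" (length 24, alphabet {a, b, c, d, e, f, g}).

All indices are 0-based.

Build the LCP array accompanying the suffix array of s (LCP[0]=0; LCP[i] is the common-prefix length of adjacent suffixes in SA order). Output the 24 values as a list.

rank→(start, suffix):
  0 → (18, 'aadcfc')
  1 → (3, 'accagacgegfebafaadcfc')
  2 → (8, 'acgegfebafaadcfc')
  3 → (19, 'adcfc')
  4 → (16, 'afaadcfc')
  5 → (6, 'agacgegfebafaadcfc')
  6 → (15, 'bafaadcfc')
  7 → (23, 'c')
  8 → (5, 'cagacgegfebafaadcfc')
  9 → (4, 'ccagacgegfebafaadcfc')
  10 → (21, 'cfc')
  11 → (9, 'cgegfebafaadcfc')
  12 → (2, 'daccagacgegfebafaadcfc')
  13 → (20, 'dcfc')
  14 → (0, 'dgdaccagacgegfebafaadcfc')
  15 → (14, 'ebafaadcfc')
  16 → (11, 'egfebafaadcfc')
  17 → (17, 'faadcfc')
  18 → (22, 'fc')
  19 → (13, 'febafaadcfc')
  20 → (7, 'gacgegfebafaadcfc')
  21 → (1, 'gdaccagacgegfebafaadcfc')
  22 → (10, 'gegfebafaadcfc')
  23 → (12, 'gfebafaadcfc')

SA = [18, 3, 8, 19, 16, 6, 15, 23, 5, 4, 21, 9, 2, 20, 0, 14, 11, 17, 22, 13, 7, 1, 10, 12]
rank  pair      lcp
   1  s[18:],s[3:]  1  'a'
   2  s[3:],s[8:]  2  'ac'
   3  s[8:],s[19:]  1  'a'
   4  s[19:],s[16:]  1  'a'
   5  s[16:],s[6:]  1  'a'
   6  s[6:],s[15:]  0  ''
   7  s[15:],s[23:]  0  ''
   8  s[23:],s[5:]  1  'c'
   9  s[5:],s[4:]  1  'c'
  10  s[4:],s[21:]  1  'c'
  11  s[21:],s[9:]  1  'c'
  12  s[9:],s[2:]  0  ''
  13  s[2:],s[20:]  1  'd'
  14  s[20:],s[0:]  1  'd'
  15  s[0:],s[14:]  0  ''
  16  s[14:],s[11:]  1  'e'
  17  s[11:],s[17:]  0  ''
  18  s[17:],s[22:]  1  'f'
  19  s[22:],s[13:]  1  'f'
  20  s[13:],s[7:]  0  ''
  21  s[7:],s[1:]  1  'g'
  22  s[1:],s[10:]  1  'g'
  23  s[10:],s[12:]  1  'g'

[0, 1, 2, 1, 1, 1, 0, 0, 1, 1, 1, 1, 0, 1, 1, 0, 1, 0, 1, 1, 0, 1, 1, 1]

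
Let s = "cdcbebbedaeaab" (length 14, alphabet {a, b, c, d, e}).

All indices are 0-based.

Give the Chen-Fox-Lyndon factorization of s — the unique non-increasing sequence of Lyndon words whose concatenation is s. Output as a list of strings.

["cd", "c", "be", "bbed", "ae", "aab"]

emit factor 1: 'cd' (i=0, period=2)
emit factor 2: 'c' (i=2, period=1)
emit factor 3: 'be' (i=3, period=2)
emit factor 4: 'bbed' (i=5, period=4)
emit factor 5: 'ae' (i=9, period=2)
emit factor 6: 'aab' (i=11, period=3)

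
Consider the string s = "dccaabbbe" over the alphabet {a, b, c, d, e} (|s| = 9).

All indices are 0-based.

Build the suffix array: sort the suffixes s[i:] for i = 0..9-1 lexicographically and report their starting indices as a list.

sorted suffixes:
  #0 SA[0]=3  'aabbbe'
  #1 SA[1]=4  'abbbe'
  #2 SA[2]=5  'bbbe'
  #3 SA[3]=6  'bbe'
  #4 SA[4]=7  'be'
  #5 SA[5]=2  'caabbbe'
  #6 SA[6]=1  'ccaabbbe'
  #7 SA[7]=0  'dccaabbbe'
  #8 SA[8]=8  'e'

[3, 4, 5, 6, 7, 2, 1, 0, 8]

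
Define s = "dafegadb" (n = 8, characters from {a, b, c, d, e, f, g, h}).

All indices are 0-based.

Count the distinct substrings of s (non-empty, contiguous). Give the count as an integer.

34

sorted suffixes:
  #0 SA[0]=5  'adb'
  #1 SA[1]=1  'afegadb'
  #2 SA[2]=7  'b'
  #3 SA[3]=0  'dafegadb'
  #4 SA[4]=6  'db'
  #5 SA[5]=3  'egadb'
  #6 SA[6]=2  'fegadb'
  #7 SA[7]=4  'gadb'

SA = [5, 1, 7, 0, 6, 3, 2, 4]
i: (SA[i-1],SA[i]) lcp shared
  1: (5,1) 1 'a'
  2: (1,7) 0 ''
  3: (7,0) 0 ''
  4: (0,6) 1 'd'
  5: (6,3) 0 ''
  6: (3,2) 0 ''
  7: (2,4) 0 ''

n(n+1)/2 = 8·9/2 = 36
Σ LCP = 0 + 1 + 0 + 0 + 1 + 0 + 0 + 0 = 2
distinct = 36 − 2 = 34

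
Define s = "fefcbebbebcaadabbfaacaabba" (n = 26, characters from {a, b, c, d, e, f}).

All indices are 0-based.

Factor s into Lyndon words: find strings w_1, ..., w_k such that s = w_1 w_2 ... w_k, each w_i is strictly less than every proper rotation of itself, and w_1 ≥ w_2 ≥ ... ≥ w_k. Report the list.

emit factor 1: 'f' (i=0, period=1)
emit factor 2: 'ef' (i=1, period=2)
emit factor 3: 'c' (i=3, period=1)
emit factor 4: 'be' (i=4, period=2)
emit factor 5: 'bbebc' (i=6, period=5)
emit factor 6: 'aadabbf' (i=11, period=7)
emit factor 7: 'aac' (i=18, period=3)
emit factor 8: 'aabb' (i=21, period=4)
emit factor 9: 'a' (i=25, period=1)

["f", "ef", "c", "be", "bbebc", "aadabbf", "aac", "aabb", "a"]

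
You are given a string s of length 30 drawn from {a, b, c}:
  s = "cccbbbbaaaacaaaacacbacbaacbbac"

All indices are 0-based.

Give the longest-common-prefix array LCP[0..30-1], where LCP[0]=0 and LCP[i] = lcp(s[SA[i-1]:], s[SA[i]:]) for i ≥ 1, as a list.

[0, 6, 3, 5, 2, 4, 3, 1, 2, 3, 2, 4, 3, 0, 3, 2, 3, 1, 3, 2, 3, 0, 1, 2, 1, 3, 2, 3, 1, 2]

sorted suffixes:
  #0 SA[0]=7  'aaaacaaaacacbacbaacbbac'
  #1 SA[1]=12  'aaaacacbacbaacbbac'
  #2 SA[2]=8  'aaacaaaacacbacbaacbbac'
  #3 SA[3]=13  'aaacacbacbaacbbac'
  #4 SA[4]=9  'aacaaaacacbacbaacbbac'
  #5 SA[5]=14  'aacacbacbaacbbac'
  #6 SA[6]=23  'aacbbac'
  #7 SA[7]=28  'ac'
  #8 SA[8]=10  'acaaaacacbacbaacbbac'
  #9 SA[9]=15  'acacbacbaacbbac'
  #10 SA[10]=20  'acbaacbbac'
  #11 SA[11]=17  'acbacbaacbbac'
  #12 SA[12]=24  'acbbac'
  #13 SA[13]=6  'baaaacaaaacacbacbaacbbac'
  #14 SA[14]=22  'baacbbac'
  #15 SA[15]=27  'bac'
  #16 SA[16]=19  'bacbaacbbac'
  #17 SA[17]=5  'bbaaaacaaaacacbacbaacbbac'
  #18 SA[18]=26  'bbac'
  #19 SA[19]=4  'bbbaaaacaaaacacbacbaacbbac'
  #20 SA[20]=3  'bbbbaaaacaaaacacbacbaacbbac'
  #21 SA[21]=29  'c'
  #22 SA[22]=11  'caaaacacbacbaacbbac'
  #23 SA[23]=16  'cacbacbaacbbac'
  #24 SA[24]=21  'cbaacbbac'
  #25 SA[25]=18  'cbacbaacbbac'
  #26 SA[26]=25  'cbbac'
  #27 SA[27]=2  'cbbbbaaaacaaaacacbacbaacbbac'
  #28 SA[28]=1  'ccbbbbaaaacaaaacacbacbaacbbac'
  #29 SA[29]=0  'cccbbbbaaaacaaaacacbacbaacbbac'

SA = [7, 12, 8, 13, 9, 14, 23, 28, 10, 15, 20, 17, 24, 6, 22, 27, 19, 5, 26, 4, 3, 29, 11, 16, 21, 18, 25, 2, 1, 0]
i: (SA[i-1],SA[i]) lcp shared
  1: (7,12) 6 'aaaaca'
  2: (12,8) 3 'aaa'
  3: (8,13) 5 'aaaca'
  4: (13,9) 2 'aa'
  5: (9,14) 4 'aaca'
  6: (14,23) 3 'aac'
  7: (23,28) 1 'a'
  8: (28,10) 2 'ac'
  9: (10,15) 3 'aca'
  10: (15,20) 2 'ac'
  11: (20,17) 4 'acba'
  12: (17,24) 3 'acb'
  13: (24,6) 0 ''
  14: (6,22) 3 'baa'
  15: (22,27) 2 'ba'
  16: (27,19) 3 'bac'
  17: (19,5) 1 'b'
  18: (5,26) 3 'bba'
  19: (26,4) 2 'bb'
  20: (4,3) 3 'bbb'
  21: (3,29) 0 ''
  22: (29,11) 1 'c'
  23: (11,16) 2 'ca'
  24: (16,21) 1 'c'
  25: (21,18) 3 'cba'
  26: (18,25) 2 'cb'
  27: (25,2) 3 'cbb'
  28: (2,1) 1 'c'
  29: (1,0) 2 'cc'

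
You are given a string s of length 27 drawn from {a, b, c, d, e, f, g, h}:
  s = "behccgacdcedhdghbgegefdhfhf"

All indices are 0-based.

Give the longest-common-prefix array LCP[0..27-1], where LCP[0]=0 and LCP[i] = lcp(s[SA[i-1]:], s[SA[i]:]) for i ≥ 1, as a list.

[0, 0, 1, 0, 1, 1, 1, 0, 1, 1, 2, 0, 1, 1, 1, 0, 1, 1, 0, 1, 2, 1, 0, 1, 1, 1, 2]

rank→(start, suffix):
  0 → (6, 'acdcedhdghbgegefdhfhf')
  1 → (0, 'behccgacdcedhdghbgegefdhfhf')
  2 → (16, 'bgegefdhfhf')
  3 → (3, 'ccgacdcedhdghbgegefdhfhf')
  4 → (7, 'cdcedhdghbgegefdhfhf')
  5 → (9, 'cedhdghbgegefdhfhf')
  6 → (4, 'cgacdcedhdghbgegefdhfhf')
  7 → (8, 'dcedhdghbgegefdhfhf')
  8 → (13, 'dghbgegefdhfhf')
  9 → (11, 'dhdghbgegefdhfhf')
  10 → (22, 'dhfhf')
  11 → (10, 'edhdghbgegefdhfhf')
  12 → (20, 'efdhfhf')
  13 → (18, 'egefdhfhf')
  14 → (1, 'ehccgacdcedhdghbgegefdhfhf')
  15 → (26, 'f')
  16 → (21, 'fdhfhf')
  17 → (24, 'fhf')
  18 → (5, 'gacdcedhdghbgegefdhfhf')
  19 → (19, 'gefdhfhf')
  20 → (17, 'gegefdhfhf')
  21 → (14, 'ghbgegefdhfhf')
  22 → (15, 'hbgegefdhfhf')
  23 → (2, 'hccgacdcedhdghbgegefdhfhf')
  24 → (12, 'hdghbgegefdhfhf')
  25 → (25, 'hf')
  26 → (23, 'hfhf')

SA = [6, 0, 16, 3, 7, 9, 4, 8, 13, 11, 22, 10, 20, 18, 1, 26, 21, 24, 5, 19, 17, 14, 15, 2, 12, 25, 23]
i: (SA[i-1],SA[i]) lcp shared
  1: (6,0) 0 ''
  2: (0,16) 1 'b'
  3: (16,3) 0 ''
  4: (3,7) 1 'c'
  5: (7,9) 1 'c'
  6: (9,4) 1 'c'
  7: (4,8) 0 ''
  8: (8,13) 1 'd'
  9: (13,11) 1 'd'
  10: (11,22) 2 'dh'
  11: (22,10) 0 ''
  12: (10,20) 1 'e'
  13: (20,18) 1 'e'
  14: (18,1) 1 'e'
  15: (1,26) 0 ''
  16: (26,21) 1 'f'
  17: (21,24) 1 'f'
  18: (24,5) 0 ''
  19: (5,19) 1 'g'
  20: (19,17) 2 'ge'
  21: (17,14) 1 'g'
  22: (14,15) 0 ''
  23: (15,2) 1 'h'
  24: (2,12) 1 'h'
  25: (12,25) 1 'h'
  26: (25,23) 2 'hf'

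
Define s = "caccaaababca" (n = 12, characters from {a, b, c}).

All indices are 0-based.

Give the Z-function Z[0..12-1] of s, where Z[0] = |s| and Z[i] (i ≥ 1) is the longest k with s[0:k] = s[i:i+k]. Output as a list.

Z[0]=12
i=1: fresh scan; Z[1]=0
i=2: fresh scan; Z[2]=1 grow→box=[2,3)
i=3: fresh scan; Z[3]=2 grow→box=[3,5)
i=4: min(r-i=1, Z[1]=0)=0; Z[4]=0
i=5: fresh scan; Z[5]=0
i=6: fresh scan; Z[6]=0
i=7: fresh scan; Z[7]=0
i=8: fresh scan; Z[8]=0
i=9: fresh scan; Z[9]=0
i=10: fresh scan; Z[10]=2 grow→box=[10,12)
i=11: min(r-i=1, Z[1]=0)=0; Z[11]=0

[12, 0, 1, 2, 0, 0, 0, 0, 0, 0, 2, 0]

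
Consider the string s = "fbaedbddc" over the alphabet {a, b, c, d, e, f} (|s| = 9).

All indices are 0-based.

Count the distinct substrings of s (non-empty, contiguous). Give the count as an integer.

sorted suffixes:
  #0 SA[0]=2  'aedbddc'
  #1 SA[1]=1  'baedbddc'
  #2 SA[2]=5  'bddc'
  #3 SA[3]=8  'c'
  #4 SA[4]=4  'dbddc'
  #5 SA[5]=7  'dc'
  #6 SA[6]=6  'ddc'
  #7 SA[7]=3  'edbddc'
  #8 SA[8]=0  'fbaedbddc'

SA = [2, 1, 5, 8, 4, 7, 6, 3, 0]
rank  pair      lcp
   1  s[2:],s[1:]  0  ''
   2  s[1:],s[5:]  1  'b'
   3  s[5:],s[8:]  0  ''
   4  s[8:],s[4:]  0  ''
   5  s[4:],s[7:]  1  'd'
   6  s[7:],s[6:]  1  'd'
   7  s[6:],s[3:]  0  ''
   8  s[3:],s[0:]  0  ''

n(n+1)/2 = 9·10/2 = 45
Σ LCP = 0 + 0 + 1 + 0 + 0 + 1 + 1 + 0 + 0 = 3
distinct = 45 − 3 = 42

42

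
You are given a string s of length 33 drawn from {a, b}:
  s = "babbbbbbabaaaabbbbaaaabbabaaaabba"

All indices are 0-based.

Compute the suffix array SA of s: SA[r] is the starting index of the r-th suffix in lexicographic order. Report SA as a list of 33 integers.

[32, 26, 18, 10, 27, 19, 11, 28, 20, 12, 24, 8, 29, 21, 13, 1, 31, 25, 17, 9, 23, 7, 0, 30, 16, 22, 6, 15, 5, 14, 4, 3, 2]

rank→(start, suffix):
  0 → (32, 'a')
  1 → (26, 'aaaabba')
  2 → (18, 'aaaabbabaaaabba')
  3 → (10, 'aaaabbbbaaaabbabaaaabba')
  4 → (27, 'aaabba')
  5 → (19, 'aaabbabaaaabba')
  6 → (11, 'aaabbbbaaaabbabaaaabba')
  7 → (28, 'aabba')
  8 → (20, 'aabbabaaaabba')
  9 → (12, 'aabbbbaaaabbabaaaabba')
  10 → (24, 'abaaaabba')
  11 → (8, 'abaaaabbbbaaaabbabaaaabba')
  12 → (29, 'abba')
  13 → (21, 'abbabaaaabba')
  14 → (13, 'abbbbaaaabbabaaaabba')
  15 → (1, 'abbbbbbabaaaabbbbaaaabbabaaaabba')
  16 → (31, 'ba')
  17 → (25, 'baaaabba')
  18 → (17, 'baaaabbabaaaabba')
  19 → (9, 'baaaabbbbaaaabbabaaaabba')
  20 → (23, 'babaaaabba')
  21 → (7, 'babaaaabbbbaaaabbabaaaabba')
  22 → (0, 'babbbbbbabaaaabbbbaaaabbabaaaabba')
  23 → (30, 'bba')
  24 → (16, 'bbaaaabbabaaaabba')
  25 → (22, 'bbabaaaabba')
  26 → (6, 'bbabaaaabbbbaaaabbabaaaabba')
  27 → (15, 'bbbaaaabbabaaaabba')
  28 → (5, 'bbbabaaaabbbbaaaabbabaaaabba')
  29 → (14, 'bbbbaaaabbabaaaabba')
  30 → (4, 'bbbbabaaaabbbbaaaabbabaaaabba')
  31 → (3, 'bbbbbabaaaabbbbaaaabbabaaaabba')
  32 → (2, 'bbbbbbabaaaabbbbaaaabbabaaaabba')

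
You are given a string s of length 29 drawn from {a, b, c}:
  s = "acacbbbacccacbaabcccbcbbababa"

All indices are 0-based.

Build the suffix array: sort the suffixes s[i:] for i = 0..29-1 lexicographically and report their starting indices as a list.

sorted suffixes:
  #0 SA[0]=28  'a'
  #1 SA[1]=14  'aabcccbcbbababa'
  #2 SA[2]=26  'aba'
  #3 SA[3]=24  'ababa'
  #4 SA[4]=15  'abcccbcbbababa'
  #5 SA[5]=0  'acacbbbacccacbaabcccbcbbababa'
  #6 SA[6]=11  'acbaabcccbcbbababa'
  #7 SA[7]=2  'acbbbacccacbaabcccbcbbababa'
  #8 SA[8]=7  'acccacbaabcccbcbbababa'
  #9 SA[9]=27  'ba'
  #10 SA[10]=13  'baabcccbcbbababa'
  #11 SA[11]=25  'baba'
  #12 SA[12]=23  'bababa'
  #13 SA[13]=6  'bacccacbaabcccbcbbababa'
  #14 SA[14]=22  'bbababa'
  #15 SA[15]=5  'bbacccacbaabcccbcbbababa'
  #16 SA[16]=4  'bbbacccacbaabcccbcbbababa'
  #17 SA[17]=20  'bcbbababa'
  #18 SA[18]=16  'bcccbcbbababa'
  #19 SA[19]=10  'cacbaabcccbcbbababa'
  #20 SA[20]=1  'cacbbbacccacbaabcccbcbbababa'
  #21 SA[21]=12  'cbaabcccbcbbababa'
  #22 SA[22]=21  'cbbababa'
  #23 SA[23]=3  'cbbbacccacbaabcccbcbbababa'
  #24 SA[24]=19  'cbcbbababa'
  #25 SA[25]=9  'ccacbaabcccbcbbababa'
  #26 SA[26]=18  'ccbcbbababa'
  #27 SA[27]=8  'cccacbaabcccbcbbababa'
  #28 SA[28]=17  'cccbcbbababa'

[28, 14, 26, 24, 15, 0, 11, 2, 7, 27, 13, 25, 23, 6, 22, 5, 4, 20, 16, 10, 1, 12, 21, 3, 19, 9, 18, 8, 17]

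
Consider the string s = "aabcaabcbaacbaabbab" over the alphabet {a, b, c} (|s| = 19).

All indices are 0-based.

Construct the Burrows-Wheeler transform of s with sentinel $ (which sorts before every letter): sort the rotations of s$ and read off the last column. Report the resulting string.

bb$cbbaaaaaccbaaabab

rank  rotation              last
    0  $aabcaabcbaacbaabbab  b
    1  aabbab$aabcaabcbaacb  b
    2  aabcaabcbaacbaabbab$  $
    3  aabcbaacbaabbab$aabc  c
    4  aacbaabbab$aabcaabcb  b
    5  ab$aabcaabcbaacbaabb  b
    6  abbab$aabcaabcbaacba  a
    7  abcaabcbaacbaabbab$a  a
    8  abcbaacbaabbab$aabca  a
    9  acbaabbab$aabcaabcba  a
   10  b$aabcaabcbaacbaabba  a
   11  baabbab$aabcaabcbaac  c
   12  baacbaabbab$aabcaabc  c
   13  bab$aabcaabcbaacbaab  b
   14  bbab$aabcaabcbaacbaa  a
   15  bcaabcbaacbaabbab$aa  a
   16  bcbaacbaabbab$aabcaa  a
   17  caabcbaacbaabbab$aab  b
   18  cbaabbab$aabcaabcbaa  a
   19  cbaacbaabbab$aabcaab  b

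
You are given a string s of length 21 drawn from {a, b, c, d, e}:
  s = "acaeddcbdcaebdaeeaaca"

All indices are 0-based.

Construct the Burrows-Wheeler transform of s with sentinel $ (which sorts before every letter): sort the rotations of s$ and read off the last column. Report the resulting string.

acea$ccdecadadbbdeeaaa

rank  rotation                last
    0  $acaeddcbdcaebdaeeaaca  a
    1  a$acaeddcbdcaebdaeeaac  c
    2  aaca$acaeddcbdcaebdaee  e
    3  aca$acaeddcbdcaebdaeea  a
    4  acaeddcbdcaebdaeeaaca$  $
    5  aebdaeeaaca$acaeddcbdc  c
    6  aeddcbdcaebdaeeaaca$ac  c
    7  aeeaaca$acaeddcbdcaebd  d
    8  bdaeeaaca$acaeddcbdcae  e
    9  bdcaebdaeeaaca$acaeddc  c
   10  ca$acaeddcbdcaebdaeeaa  a
   11  caebdaeeaaca$acaeddcbd  d
   12  caeddcbdcaebdaeeaaca$a  a
   13  cbdcaebdaeeaaca$acaedd  d
   14  daeeaaca$acaeddcbdcaeb  b
   15  dcaebdaeeaaca$acaeddcb  b
   16  dcbdcaebdaeeaaca$acaed  d
   17  ddcbdcaebdaeeaaca$acae  e
   18  eaaca$acaeddcbdcaebdae  e
   19  ebdaeeaaca$acaeddcbdca  a
   20  eddcbdcaebdaeeaaca$aca  a
   21  eeaaca$acaeddcbdcaebda  a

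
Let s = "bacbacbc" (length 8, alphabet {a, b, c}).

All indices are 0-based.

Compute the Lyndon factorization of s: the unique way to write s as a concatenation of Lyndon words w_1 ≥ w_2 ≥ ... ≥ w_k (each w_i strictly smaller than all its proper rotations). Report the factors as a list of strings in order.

["b", "acbacbc"]

emit factor 1: 'b' (i=0, period=1)
emit factor 2: 'acbacbc' (i=1, period=7)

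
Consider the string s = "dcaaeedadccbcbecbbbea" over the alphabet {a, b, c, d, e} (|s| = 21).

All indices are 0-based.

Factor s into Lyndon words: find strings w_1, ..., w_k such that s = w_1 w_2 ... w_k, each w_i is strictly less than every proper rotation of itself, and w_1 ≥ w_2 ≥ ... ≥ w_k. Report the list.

["d", "c", "aaeedadccbcbecbbbe", "a"]

emit factor 1: 'd' (i=0, period=1)
emit factor 2: 'c' (i=1, period=1)
emit factor 3: 'aaeedadccbcbecbbbe' (i=2, period=18)
emit factor 4: 'a' (i=20, period=1)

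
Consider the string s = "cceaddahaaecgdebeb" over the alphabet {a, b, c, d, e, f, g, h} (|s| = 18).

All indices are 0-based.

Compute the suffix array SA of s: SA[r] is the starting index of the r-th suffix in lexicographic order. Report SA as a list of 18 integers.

[8, 3, 9, 6, 17, 15, 0, 1, 11, 5, 4, 13, 2, 16, 14, 10, 12, 7]

rank | idx | suffix
   0 |   8 | aaecgdebeb
   1 |   3 | addahaaecgdebeb
   2 |   9 | aecgdebeb
   3 |   6 | ahaaecgdebeb
   4 |  17 | b
   5 |  15 | beb
   6 |   0 | cceaddahaaecgdebeb
   7 |   1 | ceaddahaaecgdebeb
   8 |  11 | cgdebeb
   9 |   5 | dahaaecgdebeb
  10 |   4 | ddahaaecgdebeb
  11 |  13 | debeb
  12 |   2 | eaddahaaecgdebeb
  13 |  16 | eb
  14 |  14 | ebeb
  15 |  10 | ecgdebeb
  16 |  12 | gdebeb
  17 |   7 | haaecgdebeb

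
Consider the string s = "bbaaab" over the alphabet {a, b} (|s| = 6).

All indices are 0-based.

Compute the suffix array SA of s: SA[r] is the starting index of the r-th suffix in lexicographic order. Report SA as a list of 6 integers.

[2, 3, 4, 5, 1, 0]

rank→(start, suffix):
  0 → (2, 'aaab')
  1 → (3, 'aab')
  2 → (4, 'ab')
  3 → (5, 'b')
  4 → (1, 'baaab')
  5 → (0, 'bbaaab')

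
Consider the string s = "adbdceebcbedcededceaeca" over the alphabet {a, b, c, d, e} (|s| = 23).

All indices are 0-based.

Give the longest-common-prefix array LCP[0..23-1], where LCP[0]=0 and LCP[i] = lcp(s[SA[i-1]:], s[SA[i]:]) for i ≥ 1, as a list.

sorted suffixes:
  #0 SA[0]=22  'a'
  #1 SA[1]=0  'adbdceebcbedcededceaeca'
  #2 SA[2]=19  'aeca'
  #3 SA[3]=7  'bcbedcededceaeca'
  #4 SA[4]=2  'bdceebcbedcededceaeca'
  #5 SA[5]=9  'bedcededceaeca'
  #6 SA[6]=21  'ca'
  #7 SA[7]=8  'cbedcededceaeca'
  #8 SA[8]=17  'ceaeca'
  #9 SA[9]=12  'cededceaeca'
  #10 SA[10]=4  'ceebcbedcededceaeca'
  #11 SA[11]=1  'dbdceebcbedcededceaeca'
  #12 SA[12]=16  'dceaeca'
  #13 SA[13]=11  'dcededceaeca'
  #14 SA[14]=3  'dceebcbedcededceaeca'
  #15 SA[15]=14  'dedceaeca'
  #16 SA[16]=18  'eaeca'
  #17 SA[17]=6  'ebcbedcededceaeca'
  #18 SA[18]=20  'eca'
  #19 SA[19]=15  'edceaeca'
  #20 SA[20]=10  'edcededceaeca'
  #21 SA[21]=13  'ededceaeca'
  #22 SA[22]=5  'eebcbedcededceaeca'

SA = [22, 0, 19, 7, 2, 9, 21, 8, 17, 12, 4, 1, 16, 11, 3, 14, 18, 6, 20, 15, 10, 13, 5]
i: (SA[i-1],SA[i]) lcp shared
  1: (22,0) 1 'a'
  2: (0,19) 1 'a'
  3: (19,7) 0 ''
  4: (7,2) 1 'b'
  5: (2,9) 1 'b'
  6: (9,21) 0 ''
  7: (21,8) 1 'c'
  8: (8,17) 1 'c'
  9: (17,12) 2 'ce'
  10: (12,4) 2 'ce'
  11: (4,1) 0 ''
  12: (1,16) 1 'd'
  13: (16,11) 3 'dce'
  14: (11,3) 3 'dce'
  15: (3,14) 1 'd'
  16: (14,18) 0 ''
  17: (18,6) 1 'e'
  18: (6,20) 1 'e'
  19: (20,15) 1 'e'
  20: (15,10) 4 'edce'
  21: (10,13) 2 'ed'
  22: (13,5) 1 'e'

[0, 1, 1, 0, 1, 1, 0, 1, 1, 2, 2, 0, 1, 3, 3, 1, 0, 1, 1, 1, 4, 2, 1]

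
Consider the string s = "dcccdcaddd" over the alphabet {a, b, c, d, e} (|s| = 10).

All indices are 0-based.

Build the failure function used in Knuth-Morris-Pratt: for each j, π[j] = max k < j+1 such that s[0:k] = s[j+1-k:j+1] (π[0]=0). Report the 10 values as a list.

[0, 0, 0, 0, 1, 2, 0, 1, 1, 1]

π[0] = 0
j=1 s[j]='c': π[1]=0 (border '')
j=2 s[j]='c': π[2]=0 (border '')
j=3 s[j]='c': π[3]=0 (border '')
j=4 s[j]='d': π[4]=1 (border 'd')
j=5 s[j]='c': π[5]=2 (border 'dc')
j=6 s[j]='a': k: 2→0; π[6]=0 (border '')
j=7 s[j]='d': π[7]=1 (border 'd')
j=8 s[j]='d': k: 1→0; π[8]=1 (border 'd')
j=9 s[j]='d': k: 1→0; π[9]=1 (border 'd')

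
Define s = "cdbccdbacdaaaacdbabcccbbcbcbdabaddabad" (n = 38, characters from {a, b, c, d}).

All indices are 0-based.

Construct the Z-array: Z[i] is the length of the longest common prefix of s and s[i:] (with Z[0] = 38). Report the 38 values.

Z[0]=38
i=1: outside box; Z[1]=0
i=2: outside box; Z[2]=0
i=3: outside box; Z[3]=1 grow→box=[3,4)
i=4: outside box; Z[4]=3 grow→box=[4,7)
i=5: min(r-i=2, Z[1]=0)=0; Z[5]=0
i=6: min(r-i=1, Z[2]=0)=0; Z[6]=0
i=7: outside box; Z[7]=0
i=8: outside box; Z[8]=2 grow→box=[8,10)
i=9: min(r-i=1, Z[1]=0)=0; Z[9]=0
i=10: outside box; Z[10]=0
i=11: outside box; Z[11]=0
i=12: outside box; Z[12]=0
i=13: outside box; Z[13]=0
i=14: outside box; Z[14]=3 grow→box=[14,17)
i=15: min(r-i=2, Z[1]=0)=0; Z[15]=0
i=16: min(r-i=1, Z[2]=0)=0; Z[16]=0
i=17: outside box; Z[17]=0
i=18: outside box; Z[18]=0
i=19: outside box; Z[19]=1 grow→box=[19,20)
i=20: outside box; Z[20]=1 grow→box=[20,21)
i=21: outside box; Z[21]=1 grow→box=[21,22)
i=22: outside box; Z[22]=0
i=23: outside box; Z[23]=0
i=24: outside box; Z[24]=1 grow→box=[24,25)
i=25: outside box; Z[25]=0
i=26: outside box; Z[26]=1 grow→box=[26,27)
i=27: outside box; Z[27]=0
i=28: outside box; Z[28]=0
i=29: outside box; Z[29]=0
i=30: outside box; Z[30]=0
i=31: outside box; Z[31]=0
i=32: outside box; Z[32]=0
i=33: outside box; Z[33]=0
i=34: outside box; Z[34]=0
i=35: outside box; Z[35]=0
i=36: outside box; Z[36]=0
i=37: outside box; Z[37]=0

[38, 0, 0, 1, 3, 0, 0, 0, 2, 0, 0, 0, 0, 0, 3, 0, 0, 0, 0, 1, 1, 1, 0, 0, 1, 0, 1, 0, 0, 0, 0, 0, 0, 0, 0, 0, 0, 0]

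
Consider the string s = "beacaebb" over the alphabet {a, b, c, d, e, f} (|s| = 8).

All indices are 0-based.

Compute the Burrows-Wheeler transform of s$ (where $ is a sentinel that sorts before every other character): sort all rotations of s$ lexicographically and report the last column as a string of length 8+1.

becbe$aba

rank  rotation   last
    0  $beacaebb  b
    1  acaebb$be  e
    2  aebb$beac  c
    3  b$beacaeb  b
    4  bb$beacae  e
    5  beacaebb$  $
    6  caebb$bea  a
    7  eacaebb$b  b
    8  ebb$beaca  a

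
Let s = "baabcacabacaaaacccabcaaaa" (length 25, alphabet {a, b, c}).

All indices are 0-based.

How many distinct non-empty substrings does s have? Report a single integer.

sorted suffixes:
  #0 SA[0]=24  'a'
  #1 SA[1]=23  'aa'
  #2 SA[2]=22  'aaa'
  #3 SA[3]=21  'aaaa'
  #4 SA[4]=11  'aaaacccabcaaaa'
  #5 SA[5]=12  'aaacccabcaaaa'
  #6 SA[6]=1  'aabcacabacaaaacccabcaaaa'
  #7 SA[7]=13  'aacccabcaaaa'
  #8 SA[8]=7  'abacaaaacccabcaaaa'
  #9 SA[9]=18  'abcaaaa'
  #10 SA[10]=2  'abcacabacaaaacccabcaaaa'
  #11 SA[11]=9  'acaaaacccabcaaaa'
  #12 SA[12]=5  'acabacaaaacccabcaaaa'
  #13 SA[13]=14  'acccabcaaaa'
  #14 SA[14]=0  'baabcacabacaaaacccabcaaaa'
  #15 SA[15]=8  'bacaaaacccabcaaaa'
  #16 SA[16]=19  'bcaaaa'
  #17 SA[17]=3  'bcacabacaaaacccabcaaaa'
  #18 SA[18]=20  'caaaa'
  #19 SA[19]=10  'caaaacccabcaaaa'
  #20 SA[20]=6  'cabacaaaacccabcaaaa'
  #21 SA[21]=17  'cabcaaaa'
  #22 SA[22]=4  'cacabacaaaacccabcaaaa'
  #23 SA[23]=16  'ccabcaaaa'
  #24 SA[24]=15  'cccabcaaaa'

SA = [24, 23, 22, 21, 11, 12, 1, 13, 7, 18, 2, 9, 5, 14, 0, 8, 19, 3, 20, 10, 6, 17, 4, 16, 15]
i: (SA[i-1],SA[i]) lcp shared
  1: (24,23) 1 'a'
  2: (23,22) 2 'aa'
  3: (22,21) 3 'aaa'
  4: (21,11) 4 'aaaa'
  5: (11,12) 3 'aaa'
  6: (12,1) 2 'aa'
  7: (1,13) 2 'aa'
  8: (13,7) 1 'a'
  9: (7,18) 2 'ab'
  10: (18,2) 4 'abca'
  11: (2,9) 1 'a'
  12: (9,5) 3 'aca'
  13: (5,14) 2 'ac'
  14: (14,0) 0 ''
  15: (0,8) 2 'ba'
  16: (8,19) 1 'b'
  17: (19,3) 3 'bca'
  18: (3,20) 0 ''
  19: (20,10) 5 'caaaa'
  20: (10,6) 2 'ca'
  21: (6,17) 3 'cab'
  22: (17,4) 2 'ca'
  23: (4,16) 1 'c'
  24: (16,15) 2 'cc'

n(n+1)/2 = 25·26/2 = 325
Σ LCP = 0 + 1 + 2 + 3 + 4 + 3 + 2 + 2 + 1 + 2 + 4 + 1 + 3 + 2 + 0 + 2 + 1 + 3 + 0 + 5 + 2 + 3 + 2 + 1 + 2 = 51
distinct = 325 − 51 = 274

274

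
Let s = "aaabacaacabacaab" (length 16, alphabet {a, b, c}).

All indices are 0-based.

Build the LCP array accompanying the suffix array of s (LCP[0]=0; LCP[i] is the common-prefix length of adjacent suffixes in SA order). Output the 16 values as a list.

[0, 2, 3, 2, 1, 2, 6, 1, 4, 3, 0, 1, 5, 0, 3, 2]

rank | idx | suffix
   0 |   0 | aaabacaacabacaab
   1 |  13 | aab
   2 |   1 | aabacaacabacaab
   3 |   6 | aacabacaab
   4 |  14 | ab
   5 |   9 | abacaab
   6 |   2 | abacaacabacaab
   7 |  11 | acaab
   8 |   4 | acaacabacaab
   9 |   7 | acabacaab
  10 |  15 | b
  11 |  10 | bacaab
  12 |   3 | bacaacabacaab
  13 |  12 | caab
  14 |   5 | caacabacaab
  15 |   8 | cabacaab

SA = [0, 13, 1, 6, 14, 9, 2, 11, 4, 7, 15, 10, 3, 12, 5, 8]
[i] adj suffixes → lcp
  [1] 0/13 → 2 ('aa')
  [2] 13/1 → 3 ('aab')
  [3] 1/6 → 2 ('aa')
  [4] 6/14 → 1 ('a')
  [5] 14/9 → 2 ('ab')
  [6] 9/2 → 6 ('abacaa')
  [7] 2/11 → 1 ('a')
  [8] 11/4 → 4 ('acaa')
  [9] 4/7 → 3 ('aca')
  [10] 7/15 → 0 ('')
  [11] 15/10 → 1 ('b')
  [12] 10/3 → 5 ('bacaa')
  [13] 3/12 → 0 ('')
  [14] 12/5 → 3 ('caa')
  [15] 5/8 → 2 ('ca')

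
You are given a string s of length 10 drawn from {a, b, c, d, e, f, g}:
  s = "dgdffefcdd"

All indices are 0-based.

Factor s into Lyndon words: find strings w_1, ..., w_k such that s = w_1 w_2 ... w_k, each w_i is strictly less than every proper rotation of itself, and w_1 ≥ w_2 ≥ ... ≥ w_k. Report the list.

emit factor 1: 'dg' (i=0, period=2)
emit factor 2: 'dffef' (i=2, period=5)
emit factor 3: 'cdd' (i=7, period=3)

["dg", "dffef", "cdd"]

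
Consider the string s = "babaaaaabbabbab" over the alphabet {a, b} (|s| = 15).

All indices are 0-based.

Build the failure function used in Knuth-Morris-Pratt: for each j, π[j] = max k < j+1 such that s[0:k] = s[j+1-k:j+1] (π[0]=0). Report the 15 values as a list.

[0, 0, 1, 2, 0, 0, 0, 0, 1, 1, 2, 3, 1, 2, 3]

π[0] = 0
j=1 s[j]='a': π[1]=0 (border '')
j=2 s[j]='b': π[2]=1 (border 'b')
j=3 s[j]='a': π[3]=2 (border 'ba')
j=4 s[j]='a': k: 2→0; π[4]=0 (border '')
j=5 s[j]='a': π[5]=0 (border '')
j=6 s[j]='a': π[6]=0 (border '')
j=7 s[j]='a': π[7]=0 (border '')
j=8 s[j]='b': π[8]=1 (border 'b')
j=9 s[j]='b': k: 1→0; π[9]=1 (border 'b')
j=10 s[j]='a': π[10]=2 (border 'ba')
j=11 s[j]='b': π[11]=3 (border 'bab')
j=12 s[j]='b': k: 3→1→0; π[12]=1 (border 'b')
j=13 s[j]='a': π[13]=2 (border 'ba')
j=14 s[j]='b': π[14]=3 (border 'bab')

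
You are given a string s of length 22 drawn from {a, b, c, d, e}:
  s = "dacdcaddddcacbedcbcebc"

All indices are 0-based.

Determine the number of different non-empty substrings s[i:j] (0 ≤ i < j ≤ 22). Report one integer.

rank | idx | suffix
   0 |  11 | acbedcbcebc
   1 |   1 | acdcaddddcacbedcbcebc
   2 |   5 | addddcacbedcbcebc
   3 |  20 | bc
   4 |  17 | bcebc
   5 |  13 | bedcbcebc
   6 |  21 | c
   7 |  10 | cacbedcbcebc
   8 |   4 | caddddcacbedcbcebc
   9 |  16 | cbcebc
  10 |  12 | cbedcbcebc
  11 |   2 | cdcaddddcacbedcbcebc
  12 |  18 | cebc
  13 |   0 | dacdcaddddcacbedcbcebc
  14 |   9 | dcacbedcbcebc
  15 |   3 | dcaddddcacbedcbcebc
  16 |  15 | dcbcebc
  17 |   8 | ddcacbedcbcebc
  18 |   7 | dddcacbedcbcebc
  19 |   6 | ddddcacbedcbcebc
  20 |  19 | ebc
  21 |  14 | edcbcebc

SA = [11, 1, 5, 20, 17, 13, 21, 10, 4, 16, 12, 2, 18, 0, 9, 3, 15, 8, 7, 6, 19, 14]
i: (SA[i-1],SA[i]) lcp shared
  1: (11,1) 2 'ac'
  2: (1,5) 1 'a'
  3: (5,20) 0 ''
  4: (20,17) 2 'bc'
  5: (17,13) 1 'b'
  6: (13,21) 0 ''
  7: (21,10) 1 'c'
  8: (10,4) 2 'ca'
  9: (4,16) 1 'c'
  10: (16,12) 2 'cb'
  11: (12,2) 1 'c'
  12: (2,18) 1 'c'
  13: (18,0) 0 ''
  14: (0,9) 1 'd'
  15: (9,3) 3 'dca'
  16: (3,15) 2 'dc'
  17: (15,8) 1 'd'
  18: (8,7) 2 'dd'
  19: (7,6) 3 'ddd'
  20: (6,19) 0 ''
  21: (19,14) 1 'e'

n(n+1)/2 = 22·23/2 = 253
Σ LCP = 0 + 2 + 1 + 0 + 2 + 1 + 0 + 1 + 2 + 1 + 2 + 1 + 1 + 0 + 1 + 3 + 2 + 1 + 2 + 3 + 0 + 1 = 27
distinct = 253 − 27 = 226

226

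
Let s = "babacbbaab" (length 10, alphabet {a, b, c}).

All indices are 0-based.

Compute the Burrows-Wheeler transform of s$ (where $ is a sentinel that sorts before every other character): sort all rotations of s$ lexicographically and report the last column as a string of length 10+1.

rank  rotation     last
    0  $babacbbaab  b
    1  aab$babacbb  b
    2  ab$babacbba  a
    3  abacbbaab$b  b
    4  acbbaab$bab  b
    5  b$babacbbaa  a
    6  baab$babacb  b
    7  babacbbaab$  $
    8  bacbbaab$ba  a
    9  bbaab$babac  c
   10  cbbaab$baba  a

bbabbab$aca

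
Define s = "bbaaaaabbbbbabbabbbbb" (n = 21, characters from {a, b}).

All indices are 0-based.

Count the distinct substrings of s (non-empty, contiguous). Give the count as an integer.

173

rank→(start, suffix):
  0 → (2, 'aaaaabbbbbabbabbbbb')
  1 → (3, 'aaaabbbbbabbabbbbb')
  2 → (4, 'aaabbbbbabbabbbbb')
  3 → (5, 'aabbbbbabbabbbbb')
  4 → (12, 'abbabbbbb')
  5 → (15, 'abbbbb')
  6 → (6, 'abbbbbabbabbbbb')
  7 → (20, 'b')
  8 → (1, 'baaaaabbbbbabbabbbbb')
  9 → (11, 'babbabbbbb')
  10 → (14, 'babbbbb')
  11 → (19, 'bb')
  12 → (0, 'bbaaaaabbbbbabbabbbbb')
  13 → (10, 'bbabbabbbbb')
  14 → (13, 'bbabbbbb')
  15 → (18, 'bbb')
  16 → (9, 'bbbabbabbbbb')
  17 → (17, 'bbbb')
  18 → (8, 'bbbbabbabbbbb')
  19 → (16, 'bbbbb')
  20 → (7, 'bbbbbabbabbbbb')

SA = [2, 3, 4, 5, 12, 15, 6, 20, 1, 11, 14, 19, 0, 10, 13, 18, 9, 17, 8, 16, 7]
rank  pair      lcp
   1  s[2:],s[3:]  4  'aaaa'
   2  s[3:],s[4:]  3  'aaa'
   3  s[4:],s[5:]  2  'aa'
   4  s[5:],s[12:]  1  'a'
   5  s[12:],s[15:]  3  'abb'
   6  s[15:],s[6:]  6  'abbbbb'
   7  s[6:],s[20:]  0  ''
   8  s[20:],s[1:]  1  'b'
   9  s[1:],s[11:]  2  'ba'
  10  s[11:],s[14:]  4  'babb'
  11  s[14:],s[19:]  1  'b'
  12  s[19:],s[0:]  2  'bb'
  13  s[0:],s[10:]  3  'bba'
  14  s[10:],s[13:]  5  'bbabb'
  15  s[13:],s[18:]  2  'bb'
  16  s[18:],s[9:]  3  'bbb'
  17  s[9:],s[17:]  3  'bbb'
  18  s[17:],s[8:]  4  'bbbb'
  19  s[8:],s[16:]  4  'bbbb'
  20  s[16:],s[7:]  5  'bbbbb'

n(n+1)/2 = 21·22/2 = 231
Σ LCP = 0 + 4 + 3 + 2 + 1 + 3 + 6 + 0 + 1 + 2 + 4 + 1 + 2 + 3 + 5 + 2 + 3 + 3 + 4 + 4 + 5 = 58
distinct = 231 − 58 = 173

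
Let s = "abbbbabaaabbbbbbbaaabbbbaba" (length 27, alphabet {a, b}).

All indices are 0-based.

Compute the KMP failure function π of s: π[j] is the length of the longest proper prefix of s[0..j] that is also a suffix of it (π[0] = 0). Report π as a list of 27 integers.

π[0] = 0
j=1 s[j]='b': π[1]=0 (border '')
j=2 s[j]='b': π[2]=0 (border '')
j=3 s[j]='b': π[3]=0 (border '')
j=4 s[j]='b': π[4]=0 (border '')
j=5 s[j]='a': π[5]=1 (border 'a')
j=6 s[j]='b': π[6]=2 (border 'ab')
j=7 s[j]='a': k: 2→0; π[7]=1 (border 'a')
j=8 s[j]='a': k: 1→0; π[8]=1 (border 'a')
j=9 s[j]='a': k: 1→0; π[9]=1 (border 'a')
j=10 s[j]='b': π[10]=2 (border 'ab')
j=11 s[j]='b': π[11]=3 (border 'abb')
j=12 s[j]='b': π[12]=4 (border 'abbb')
j=13 s[j]='b': π[13]=5 (border 'abbbb')
j=14 s[j]='b': k: 5→0; π[14]=0 (border '')
j=15 s[j]='b': π[15]=0 (border '')
j=16 s[j]='b': π[16]=0 (border '')
j=17 s[j]='a': π[17]=1 (border 'a')
j=18 s[j]='a': k: 1→0; π[18]=1 (border 'a')
j=19 s[j]='a': k: 1→0; π[19]=1 (border 'a')
j=20 s[j]='b': π[20]=2 (border 'ab')
j=21 s[j]='b': π[21]=3 (border 'abb')
j=22 s[j]='b': π[22]=4 (border 'abbb')
j=23 s[j]='b': π[23]=5 (border 'abbbb')
j=24 s[j]='a': π[24]=6 (border 'abbbba')
j=25 s[j]='b': π[25]=7 (border 'abbbbab')
j=26 s[j]='a': π[26]=8 (border 'abbbbaba')

[0, 0, 0, 0, 0, 1, 2, 1, 1, 1, 2, 3, 4, 5, 0, 0, 0, 1, 1, 1, 2, 3, 4, 5, 6, 7, 8]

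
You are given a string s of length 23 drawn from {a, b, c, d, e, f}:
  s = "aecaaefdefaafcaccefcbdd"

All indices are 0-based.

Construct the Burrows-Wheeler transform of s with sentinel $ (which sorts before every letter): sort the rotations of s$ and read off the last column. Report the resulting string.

dcfc$aaceffacdbfadcaeaee

rank  rotation                  last
    0  $aecaaefdefaafcaccefcbdd  d
    1  aaefdefaafcaccefcbdd$aec  c
    2  aafcaccefcbdd$aecaaefdef  f
    3  accefcbdd$aecaaefdefaafc  c
    4  aecaaefdefaafcaccefcbdd$  $
    5  aefdefaafcaccefcbdd$aeca  a
    6  afcaccefcbdd$aecaaefdefa  a
    7  bdd$aecaaefdefaafcaccefc  c
    8  caaefdefaafcaccefcbdd$ae  e
    9  caccefcbdd$aecaaefdefaaf  f
   10  cbdd$aecaaefdefaafcaccef  f
   11  ccefcbdd$aecaaefdefaafca  a
   12  cefcbdd$aecaaefdefaafcac  c
   13  d$aecaaefdefaafcaccefcbd  d
   14  dd$aecaaefdefaafcaccefcb  b
   15  defaafcaccefcbdd$aecaaef  f
   16  ecaaefdefaafcaccefcbdd$a  a
   17  efaafcaccefcbdd$aecaaefd  d
   18  efcbdd$aecaaefdefaafcacc  c
   19  efdefaafcaccefcbdd$aecaa  a
   20  faafcaccefcbdd$aecaaefde  e
   21  fcaccefcbdd$aecaaefdefaa  a
   22  fcbdd$aecaaefdefaafcacce  e
   23  fdefaafcaccefcbdd$aecaae  e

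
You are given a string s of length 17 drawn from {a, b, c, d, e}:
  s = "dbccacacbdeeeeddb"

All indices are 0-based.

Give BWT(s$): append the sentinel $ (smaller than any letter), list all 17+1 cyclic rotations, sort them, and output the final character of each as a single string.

bccddccaabd$ebeeed

rank  rotation            last
    0  $dbccacacbdeeeeddb  b
    1  acacbdeeeeddb$dbcc  c
    2  acbdeeeeddb$dbccac  c
    3  b$dbccacacbdeeeedd  d
    4  bccacacbdeeeeddb$d  d
    5  bdeeeeddb$dbccacac  c
    6  cacacbdeeeeddb$dbc  c
    7  cacbdeeeeddb$dbcca  a
    8  cbdeeeeddb$dbccaca  a
    9  ccacacbdeeeeddb$db  b
   10  db$dbccacacbdeeeed  d
   11  dbccacacbdeeeeddb$  $
   12  ddb$dbccacacbdeeee  e
   13  deeeeddb$dbccacacb  b
   14  eddb$dbccacacbdeee  e
   15  eeddb$dbccacacbdee  e
   16  eeeddb$dbccacacbde  e
   17  eeeeddb$dbccacacbd  d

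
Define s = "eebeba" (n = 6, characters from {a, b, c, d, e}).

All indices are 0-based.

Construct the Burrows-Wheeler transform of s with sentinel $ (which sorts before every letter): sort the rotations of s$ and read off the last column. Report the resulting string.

rank  rotation last
    0  $eebeba  a
    1  a$eebeb  b
    2  ba$eebe  e
    3  beba$ee  e
    4  eba$eeb  b
    5  ebeba$e  e
    6  eebeba$  $

abeebe$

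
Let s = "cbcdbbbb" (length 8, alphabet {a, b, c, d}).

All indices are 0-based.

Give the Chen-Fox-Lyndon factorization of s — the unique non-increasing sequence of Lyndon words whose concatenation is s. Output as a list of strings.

["c", "bcd", "b", "b", "b", "b"]

emit factor 1: 'c' (i=0, period=1)
emit factor 2: 'bcd' (i=1, period=3)
emit factor 3: 'b' (i=4, period=1)
emit factor 4: 'b' (i=5, period=1)
emit factor 5: 'b' (i=6, period=1)
emit factor 6: 'b' (i=7, period=1)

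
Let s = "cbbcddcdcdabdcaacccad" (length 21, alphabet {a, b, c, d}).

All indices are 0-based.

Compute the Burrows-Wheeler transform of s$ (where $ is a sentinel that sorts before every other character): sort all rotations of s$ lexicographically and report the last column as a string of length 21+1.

rank  rotation                last
    0  $cbbcddcdcdabdcaacccad  d
    1  aacccad$cbbcddcdcdabdc  c
    2  abdcaacccad$cbbcddcdcd  d
    3  acccad$cbbcddcdcdabdca  a
    4  ad$cbbcddcdcdabdcaaccc  c
    5  bbcddcdcdabdcaacccad$c  c
    6  bcddcdcdabdcaacccad$cb  b
    7  bdcaacccad$cbbcddcdcda  a
    8  caacccad$cbbcddcdcdabd  d
    9  cad$cbbcddcdcdabdcaacc  c
   10  cbbcddcdcdabdcaacccad$  $
   11  ccad$cbbcddcdcdabdcaac  c
   12  cccad$cbbcddcdcdabdcaa  a
   13  cdabdcaacccad$cbbcddcd  d
   14  cdcdabdcaacccad$cbbcdd  d
   15  cddcdcdabdcaacccad$cbb  b
   16  d$cbbcddcdcdabdcaaccca  a
   17  dabdcaacccad$cbbcddcdc  c
   18  dcaacccad$cbbcddcdcdab  b
   19  dcdabdcaacccad$cbbcddc  c
   20  dcdcdabdcaacccad$cbbcd  d
   21  ddcdcdabdcaacccad$cbbc  c

dcdaccbadc$caddbacbcdc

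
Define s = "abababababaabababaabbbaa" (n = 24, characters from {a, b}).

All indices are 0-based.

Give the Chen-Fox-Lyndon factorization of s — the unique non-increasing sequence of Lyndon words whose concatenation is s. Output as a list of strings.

["ab", "ab", "ab", "ab", "ab", "aabababaabbb", "a", "a"]

emit factor 1: 'ab' (i=0, period=2)
emit factor 2: 'ab' (i=2, period=2)
emit factor 3: 'ab' (i=4, period=2)
emit factor 4: 'ab' (i=6, period=2)
emit factor 5: 'ab' (i=8, period=2)
emit factor 6: 'aabababaabbb' (i=10, period=12)
emit factor 7: 'a' (i=22, period=1)
emit factor 8: 'a' (i=23, period=1)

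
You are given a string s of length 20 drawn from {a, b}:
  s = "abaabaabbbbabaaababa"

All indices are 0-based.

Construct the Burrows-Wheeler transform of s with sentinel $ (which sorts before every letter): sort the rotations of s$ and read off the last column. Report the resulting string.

abbbabbb$aaaaaaaabbba

rank  rotation               last
    0  $abaabaabbbbabaaababa  a
    1  a$abaabaabbbbabaaabab  b
    2  aaababa$abaabaabbbbab  b
    3  aabaabbbbabaaababa$ab  b
    4  aababa$abaabaabbbbaba  a
    5  aabbbbabaaababa$abaab  b
    6  aba$abaabaabbbbabaaab  b
    7  abaaababa$abaabaabbbb  b
    8  abaabaabbbbabaaababa$  $
    9  abaabbbbabaaababa$aba  a
   10  ababa$abaabaabbbbabaa  a
   11  abbbbabaaababa$abaaba  a
   12  ba$abaabaabbbbabaaaba  a
   13  baaababa$abaabaabbbba  a
   14  baabaabbbbabaaababa$a  a
   15  baabbbbabaaababa$abaa  a
   16  baba$abaabaabbbbabaaa  a
   17  babaaababa$abaabaabbb  b
   18  bbabaaababa$abaabaabb  b
   19  bbbabaaababa$abaabaab  b
   20  bbbbabaaababa$abaabaa  a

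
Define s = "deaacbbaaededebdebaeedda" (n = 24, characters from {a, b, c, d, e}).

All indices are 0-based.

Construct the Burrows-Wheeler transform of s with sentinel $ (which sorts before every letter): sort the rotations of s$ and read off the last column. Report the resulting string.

rank  rotation                   last
    0  $deaacbbaaededebdebaeedda  a
    1  a$deaacbbaaededebdebaeedd  d
    2  aacbbaaededebdebaeedda$de  e
    3  aaededebdebaeedda$deaacbb  b
    4  acbbaaededebdebaeedda$dea  a
    5  aededebdebaeedda$deaacbba  a
    6  aeedda$deaacbbaaededebdeb  b
    7  baaededebdebaeedda$deaacb  b
    8  baeedda$deaacbbaaededebde  e
    9  bbaaededebdebaeedda$deaac  c
   10  bdebaeedda$deaacbbaaedede  e
   11  cbbaaededebdebaeedda$deaa  a
   12  da$deaacbbaaededebdebaeed  d
   13  dda$deaacbbaaededebdebaee  e
   14  deaacbbaaededebdebaeedda$  $
   15  debaeedda$deaacbbaaededeb  b
   16  debdebaeedda$deaacbbaaede  e
   17  dedebdebaeedda$deaacbbaae  e
   18  eaacbbaaededebdebaeedda$d  d
   19  ebaeedda$deaacbbaaededebd  d
   20  ebdebaeedda$deaacbbaaeded  d
   21  edda$deaacbbaaededebdebae  e
   22  edebdebaeedda$deaacbbaaed  d
   23  ededebdebaeedda$deaacbbaa  a
   24  eedda$deaacbbaaededebdeba  a

adebaabbeceade$beedddedaa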